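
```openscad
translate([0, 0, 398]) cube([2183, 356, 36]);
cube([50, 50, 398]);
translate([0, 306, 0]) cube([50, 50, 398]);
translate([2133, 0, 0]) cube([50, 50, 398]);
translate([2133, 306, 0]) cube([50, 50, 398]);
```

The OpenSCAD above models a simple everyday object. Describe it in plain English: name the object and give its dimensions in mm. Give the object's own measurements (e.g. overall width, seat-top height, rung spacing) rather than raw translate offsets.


A bench: a 2183×356 mm seat slab, 36 mm thick, top at z = 434 mm, on four 50×50 mm square legs flush with the seat corners and standing on z = 0.


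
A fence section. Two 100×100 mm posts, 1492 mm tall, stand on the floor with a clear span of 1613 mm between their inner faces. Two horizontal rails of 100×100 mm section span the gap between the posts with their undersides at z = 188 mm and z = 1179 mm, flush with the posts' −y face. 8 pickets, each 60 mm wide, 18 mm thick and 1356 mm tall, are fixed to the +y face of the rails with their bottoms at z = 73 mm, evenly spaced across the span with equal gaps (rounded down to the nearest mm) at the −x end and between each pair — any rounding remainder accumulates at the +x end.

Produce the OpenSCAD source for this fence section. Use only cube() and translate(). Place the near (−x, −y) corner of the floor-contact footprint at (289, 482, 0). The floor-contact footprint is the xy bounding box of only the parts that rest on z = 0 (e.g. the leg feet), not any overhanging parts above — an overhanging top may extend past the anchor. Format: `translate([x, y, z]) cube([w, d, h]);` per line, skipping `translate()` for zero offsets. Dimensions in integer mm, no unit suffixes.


translate([289, 482, 0]) cube([100, 100, 1492]);
translate([2002, 482, 0]) cube([100, 100, 1492]);
translate([389, 482, 188]) cube([1613, 100, 100]);
translate([389, 482, 1179]) cube([1613, 100, 100]);
translate([514, 582, 73]) cube([60, 18, 1356]);
translate([699, 582, 73]) cube([60, 18, 1356]);
translate([884, 582, 73]) cube([60, 18, 1356]);
translate([1069, 582, 73]) cube([60, 18, 1356]);
translate([1254, 582, 73]) cube([60, 18, 1356]);
translate([1439, 582, 73]) cube([60, 18, 1356]);
translate([1624, 582, 73]) cube([60, 18, 1356]);
translate([1809, 582, 73]) cube([60, 18, 1356]);


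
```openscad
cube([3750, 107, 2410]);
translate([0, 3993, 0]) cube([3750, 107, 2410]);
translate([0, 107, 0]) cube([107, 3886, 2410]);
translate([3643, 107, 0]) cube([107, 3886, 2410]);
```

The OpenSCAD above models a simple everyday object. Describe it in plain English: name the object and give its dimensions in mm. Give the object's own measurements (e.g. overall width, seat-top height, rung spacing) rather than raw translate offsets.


The wall frame of a small rectangular building: four walls, each 2410 mm tall and 107 mm thick, enclosing a footprint 3750 mm (x) by 4100 mm (y) outside-to-outside, with no floor or roof. The front and back walls (the −y and +y sides) span the full width; the two side walls fit between them.


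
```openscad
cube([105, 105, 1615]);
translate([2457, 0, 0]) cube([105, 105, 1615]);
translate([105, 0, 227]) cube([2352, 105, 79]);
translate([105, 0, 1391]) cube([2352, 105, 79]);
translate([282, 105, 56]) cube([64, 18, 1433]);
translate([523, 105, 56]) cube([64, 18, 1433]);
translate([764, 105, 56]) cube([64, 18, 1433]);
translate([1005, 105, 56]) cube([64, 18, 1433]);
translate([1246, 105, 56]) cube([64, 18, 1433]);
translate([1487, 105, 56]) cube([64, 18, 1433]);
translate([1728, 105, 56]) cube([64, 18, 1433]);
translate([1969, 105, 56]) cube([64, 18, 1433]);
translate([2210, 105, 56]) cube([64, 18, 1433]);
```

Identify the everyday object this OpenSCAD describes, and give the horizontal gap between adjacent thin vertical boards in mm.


A fence section. The picket gap is 177 mm.

Two posts, two rails, 9 pickets — a fence section. Span 2352 mm holds 9 pickets of 64 mm with 10 equal gaps: ⌊(2352 − 9·64) / 10⌋ = 177 mm.


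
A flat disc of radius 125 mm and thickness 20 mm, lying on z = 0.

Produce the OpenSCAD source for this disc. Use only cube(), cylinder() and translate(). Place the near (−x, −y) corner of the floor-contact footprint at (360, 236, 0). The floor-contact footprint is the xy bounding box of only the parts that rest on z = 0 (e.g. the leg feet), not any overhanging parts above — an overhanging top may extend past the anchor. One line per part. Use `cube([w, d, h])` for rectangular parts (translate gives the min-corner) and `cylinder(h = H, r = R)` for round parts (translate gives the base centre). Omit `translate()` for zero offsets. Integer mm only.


translate([485, 361, 0]) cylinder(h = 20, r = 125);


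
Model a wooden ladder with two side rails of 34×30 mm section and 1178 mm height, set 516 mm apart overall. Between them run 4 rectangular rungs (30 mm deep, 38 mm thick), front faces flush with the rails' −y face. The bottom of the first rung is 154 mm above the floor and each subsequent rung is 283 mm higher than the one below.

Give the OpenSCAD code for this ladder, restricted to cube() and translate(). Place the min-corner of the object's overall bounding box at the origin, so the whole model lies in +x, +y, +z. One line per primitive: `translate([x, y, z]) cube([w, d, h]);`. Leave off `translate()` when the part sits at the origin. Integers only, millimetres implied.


// rung span = 516 - 2*34 = 448
// rung[k] z = 154 + k*283
cube([34, 30, 1178]);
translate([482, 0, 0]) cube([34, 30, 1178]);
translate([34, 0, 154]) cube([448, 30, 38]);
translate([34, 0, 437]) cube([448, 30, 38]);
translate([34, 0, 720]) cube([448, 30, 38]);
translate([34, 0, 1003]) cube([448, 30, 38]);


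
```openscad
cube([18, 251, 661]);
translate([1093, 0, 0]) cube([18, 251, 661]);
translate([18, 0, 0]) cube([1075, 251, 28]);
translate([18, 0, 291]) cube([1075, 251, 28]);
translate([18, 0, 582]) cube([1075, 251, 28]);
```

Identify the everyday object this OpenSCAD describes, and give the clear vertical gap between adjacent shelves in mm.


A bookshelf. The clear shelf gap is 263 mm.

Two tall side panels with 3 horizontal boards between them — a bookshelf. The first two shelf undersides are at z = 0 and z = 291; with shelf thickness 28, the clear gap is 291 − 0 − 28 = 263 mm.


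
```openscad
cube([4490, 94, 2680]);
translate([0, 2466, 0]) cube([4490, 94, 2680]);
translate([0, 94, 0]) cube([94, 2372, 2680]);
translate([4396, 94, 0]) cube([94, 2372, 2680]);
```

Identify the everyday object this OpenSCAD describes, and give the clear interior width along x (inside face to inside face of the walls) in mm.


A house (or room) frame. The interior width is 4302 mm.

Four 2680 mm walls enclosing a rectangle with no floor or roof — a room or house frame. Outside width is 4490 mm and wall thickness is 94 mm, so the interior width is 4490 − 2 × 94 = 4302 mm.


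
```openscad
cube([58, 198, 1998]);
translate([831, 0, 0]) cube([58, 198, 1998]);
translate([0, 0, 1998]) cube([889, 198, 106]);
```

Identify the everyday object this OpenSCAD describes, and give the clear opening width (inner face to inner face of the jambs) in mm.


A door frame. The clear opening width is 773 mm.

Two 1998 mm tall posts with a header on top — a door frame. The left jamb is 58 mm wide at x = 0; the right jamb starts at x = 831. The clear opening is 831 − 58 = 773 mm.


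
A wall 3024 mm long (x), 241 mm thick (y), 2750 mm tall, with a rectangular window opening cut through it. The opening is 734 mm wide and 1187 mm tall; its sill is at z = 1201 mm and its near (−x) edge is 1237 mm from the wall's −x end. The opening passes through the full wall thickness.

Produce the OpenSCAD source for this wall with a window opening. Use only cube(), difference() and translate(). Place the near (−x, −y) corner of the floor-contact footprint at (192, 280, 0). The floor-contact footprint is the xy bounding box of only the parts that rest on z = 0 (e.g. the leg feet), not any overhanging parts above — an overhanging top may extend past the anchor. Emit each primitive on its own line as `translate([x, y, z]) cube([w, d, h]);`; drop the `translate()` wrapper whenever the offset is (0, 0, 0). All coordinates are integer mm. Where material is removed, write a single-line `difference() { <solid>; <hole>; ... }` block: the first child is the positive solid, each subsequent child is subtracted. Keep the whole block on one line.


difference() { translate([192, 280, 0]) cube([3024, 241, 2750]); translate([1429, 280, 1201]) cube([734, 241, 1187]); }


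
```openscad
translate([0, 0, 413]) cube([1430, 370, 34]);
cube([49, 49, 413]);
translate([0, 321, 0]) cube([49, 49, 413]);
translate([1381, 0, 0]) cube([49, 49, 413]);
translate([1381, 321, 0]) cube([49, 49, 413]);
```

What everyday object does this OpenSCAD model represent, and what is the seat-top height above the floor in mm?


A bench. The seat-top height is 447 mm.

A long slab on four corner posts — a bench. The slab sits at z = 413 with thickness 34, so the top is 413 + 34 = 447 mm.


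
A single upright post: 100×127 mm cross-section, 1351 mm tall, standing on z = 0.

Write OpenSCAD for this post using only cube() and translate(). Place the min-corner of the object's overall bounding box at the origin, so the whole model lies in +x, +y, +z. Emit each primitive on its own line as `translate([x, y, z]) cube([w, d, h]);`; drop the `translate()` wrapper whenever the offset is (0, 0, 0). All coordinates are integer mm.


cube([100, 127, 1351]);


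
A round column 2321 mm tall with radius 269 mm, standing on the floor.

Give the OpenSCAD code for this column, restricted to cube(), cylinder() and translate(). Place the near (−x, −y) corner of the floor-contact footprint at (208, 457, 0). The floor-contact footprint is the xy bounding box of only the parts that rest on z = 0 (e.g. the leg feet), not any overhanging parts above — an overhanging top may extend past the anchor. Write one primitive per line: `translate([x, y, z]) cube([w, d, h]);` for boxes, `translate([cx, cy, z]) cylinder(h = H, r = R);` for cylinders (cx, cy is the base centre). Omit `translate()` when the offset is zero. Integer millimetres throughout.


translate([477, 726, 0]) cylinder(h = 2321, r = 269);


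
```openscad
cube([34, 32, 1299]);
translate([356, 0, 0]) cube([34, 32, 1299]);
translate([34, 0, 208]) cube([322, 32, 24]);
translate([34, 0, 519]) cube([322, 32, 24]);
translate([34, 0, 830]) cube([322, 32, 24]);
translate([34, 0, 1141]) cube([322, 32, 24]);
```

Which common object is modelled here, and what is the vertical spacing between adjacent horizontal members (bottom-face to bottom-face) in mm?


A ladder. The rung spacing is 311 mm.

Two tall 34×32 posts with 4 short bars between them — a ladder. Adjacent rungs sit at z = 208 and z = 519, so the spacing is 519 − 208 = 311 mm.


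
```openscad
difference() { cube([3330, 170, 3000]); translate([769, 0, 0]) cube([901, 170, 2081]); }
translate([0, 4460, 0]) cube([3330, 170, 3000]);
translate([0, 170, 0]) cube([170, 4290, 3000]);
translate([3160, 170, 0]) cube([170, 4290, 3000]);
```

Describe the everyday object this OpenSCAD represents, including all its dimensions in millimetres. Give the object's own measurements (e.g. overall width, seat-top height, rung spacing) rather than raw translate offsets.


A single room: four walls, each 3000 mm tall and 170 mm thick, enclosing an outside footprint 3330×4630 mm (x × y), no floor or roof. The front and back walls (−y and +y sides) run the full x-width; the side walls fit between their inner faces. A door opening 901 mm wide and 2081 mm tall is cut through the front wall from the floor up, its −x edge 769 mm from the wall's −x end.


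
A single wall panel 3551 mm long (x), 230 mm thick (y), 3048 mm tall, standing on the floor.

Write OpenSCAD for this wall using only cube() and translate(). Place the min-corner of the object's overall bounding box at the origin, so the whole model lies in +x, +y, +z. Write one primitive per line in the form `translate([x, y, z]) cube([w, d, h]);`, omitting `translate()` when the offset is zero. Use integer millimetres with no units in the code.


cube([3551, 230, 3048]);


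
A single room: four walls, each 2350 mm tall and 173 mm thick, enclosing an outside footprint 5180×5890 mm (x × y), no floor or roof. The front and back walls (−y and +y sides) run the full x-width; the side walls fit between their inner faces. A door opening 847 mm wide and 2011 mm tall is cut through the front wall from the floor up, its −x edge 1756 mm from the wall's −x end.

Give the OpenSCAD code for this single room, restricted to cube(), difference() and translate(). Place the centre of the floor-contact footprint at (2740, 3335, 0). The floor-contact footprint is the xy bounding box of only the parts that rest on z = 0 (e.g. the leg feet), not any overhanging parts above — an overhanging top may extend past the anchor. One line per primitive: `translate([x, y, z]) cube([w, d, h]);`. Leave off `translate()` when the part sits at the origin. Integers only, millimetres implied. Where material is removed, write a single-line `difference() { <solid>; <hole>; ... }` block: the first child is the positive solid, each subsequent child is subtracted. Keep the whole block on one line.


difference() { translate([150, 390, 0]) cube([5180, 173, 2350]); translate([1906, 390, 0]) cube([847, 173, 2011]); }
translate([150, 6107, 0]) cube([5180, 173, 2350]);
translate([150, 563, 0]) cube([173, 5544, 2350]);
translate([5157, 563, 0]) cube([173, 5544, 2350]);


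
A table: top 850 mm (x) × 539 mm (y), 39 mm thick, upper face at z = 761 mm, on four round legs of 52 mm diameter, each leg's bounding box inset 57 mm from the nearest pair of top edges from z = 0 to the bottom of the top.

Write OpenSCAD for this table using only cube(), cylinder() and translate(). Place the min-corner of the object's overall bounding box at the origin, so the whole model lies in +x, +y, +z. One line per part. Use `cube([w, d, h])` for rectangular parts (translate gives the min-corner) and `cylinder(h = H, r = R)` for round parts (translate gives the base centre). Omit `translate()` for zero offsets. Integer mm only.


translate([0, 0, 722]) cube([850, 539, 39]);
translate([83, 83, 0]) cylinder(h = 722, r = 26);
translate([767, 83, 0]) cylinder(h = 722, r = 26);
translate([83, 456, 0]) cylinder(h = 722, r = 26);
translate([767, 456, 0]) cylinder(h = 722, r = 26);


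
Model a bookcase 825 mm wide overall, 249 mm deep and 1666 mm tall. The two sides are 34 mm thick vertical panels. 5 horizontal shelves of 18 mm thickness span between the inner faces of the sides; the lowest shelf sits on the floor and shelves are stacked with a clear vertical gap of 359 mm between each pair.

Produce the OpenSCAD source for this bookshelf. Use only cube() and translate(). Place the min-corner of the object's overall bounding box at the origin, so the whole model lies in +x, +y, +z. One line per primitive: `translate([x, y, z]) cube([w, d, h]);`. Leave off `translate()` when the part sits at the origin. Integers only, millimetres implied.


cube([34, 249, 1666]);
translate([791, 0, 0]) cube([34, 249, 1666]);
translate([34, 0, 0]) cube([757, 249, 18]);
translate([34, 0, 377]) cube([757, 249, 18]);
translate([34, 0, 754]) cube([757, 249, 18]);
translate([34, 0, 1131]) cube([757, 249, 18]);
translate([34, 0, 1508]) cube([757, 249, 18]);


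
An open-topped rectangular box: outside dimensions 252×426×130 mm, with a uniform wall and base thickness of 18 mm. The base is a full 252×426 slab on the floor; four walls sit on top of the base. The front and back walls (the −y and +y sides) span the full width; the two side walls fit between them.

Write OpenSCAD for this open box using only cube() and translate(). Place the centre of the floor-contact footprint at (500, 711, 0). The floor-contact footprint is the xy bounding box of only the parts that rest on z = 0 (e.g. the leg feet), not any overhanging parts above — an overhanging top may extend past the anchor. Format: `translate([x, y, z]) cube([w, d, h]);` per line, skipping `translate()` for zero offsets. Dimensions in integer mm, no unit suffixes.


translate([374, 498, 0]) cube([252, 426, 18]);
translate([374, 498, 18]) cube([252, 18, 112]);
translate([374, 906, 18]) cube([252, 18, 112]);
translate([374, 516, 18]) cube([18, 390, 112]);
translate([608, 516, 18]) cube([18, 390, 112]);


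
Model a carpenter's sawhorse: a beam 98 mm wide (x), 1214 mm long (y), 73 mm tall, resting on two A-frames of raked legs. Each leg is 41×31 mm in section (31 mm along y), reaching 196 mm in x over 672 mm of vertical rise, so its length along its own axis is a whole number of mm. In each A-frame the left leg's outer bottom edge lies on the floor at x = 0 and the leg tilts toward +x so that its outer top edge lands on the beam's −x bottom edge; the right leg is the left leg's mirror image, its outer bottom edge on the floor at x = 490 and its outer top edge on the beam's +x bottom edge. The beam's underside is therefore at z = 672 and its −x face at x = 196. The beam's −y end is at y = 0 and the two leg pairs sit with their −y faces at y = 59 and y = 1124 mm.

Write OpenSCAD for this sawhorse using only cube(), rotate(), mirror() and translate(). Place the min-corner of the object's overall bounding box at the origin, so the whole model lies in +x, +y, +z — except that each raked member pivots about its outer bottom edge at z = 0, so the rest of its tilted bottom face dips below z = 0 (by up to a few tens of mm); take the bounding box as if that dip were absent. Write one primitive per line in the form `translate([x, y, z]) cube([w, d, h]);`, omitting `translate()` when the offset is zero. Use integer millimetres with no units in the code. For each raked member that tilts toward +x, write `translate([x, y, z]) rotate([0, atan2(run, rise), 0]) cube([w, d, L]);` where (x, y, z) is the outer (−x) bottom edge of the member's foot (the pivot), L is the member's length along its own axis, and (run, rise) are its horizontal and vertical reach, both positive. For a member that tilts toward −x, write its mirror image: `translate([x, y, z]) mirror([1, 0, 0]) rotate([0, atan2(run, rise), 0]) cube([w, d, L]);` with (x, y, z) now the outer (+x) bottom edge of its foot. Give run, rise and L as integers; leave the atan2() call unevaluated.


// leg length = √(196² + 672²) = 700
// right-leg outer foot x = 2·196 + 98 = 490
// beam min-corner = (196, 0, 672)
translate([196, 0, 672]) cube([98, 1214, 73]);
translate([0, 59, 0]) rotate([0, atan2(196, 672), 0]) cube([41, 31, 700]);
translate([490, 59, 0]) mirror([1, 0, 0]) rotate([0, atan2(196, 672), 0]) cube([41, 31, 700]);
translate([0, 1124, 0]) rotate([0, atan2(196, 672), 0]) cube([41, 31, 700]);
translate([490, 1124, 0]) mirror([1, 0, 0]) rotate([0, atan2(196, 672), 0]) cube([41, 31, 700]);


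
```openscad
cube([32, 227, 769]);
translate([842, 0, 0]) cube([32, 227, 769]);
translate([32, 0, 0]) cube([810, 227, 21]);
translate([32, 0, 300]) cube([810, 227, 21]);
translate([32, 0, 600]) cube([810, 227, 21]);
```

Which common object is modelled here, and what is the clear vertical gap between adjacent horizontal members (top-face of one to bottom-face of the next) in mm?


A bookshelf. The clear shelf gap is 279 mm.

Two tall side panels with 3 horizontal boards between them — a bookshelf. The first two shelf undersides are at z = 0 and z = 300; with shelf thickness 21, the clear gap is 300 − 0 − 21 = 279 mm.


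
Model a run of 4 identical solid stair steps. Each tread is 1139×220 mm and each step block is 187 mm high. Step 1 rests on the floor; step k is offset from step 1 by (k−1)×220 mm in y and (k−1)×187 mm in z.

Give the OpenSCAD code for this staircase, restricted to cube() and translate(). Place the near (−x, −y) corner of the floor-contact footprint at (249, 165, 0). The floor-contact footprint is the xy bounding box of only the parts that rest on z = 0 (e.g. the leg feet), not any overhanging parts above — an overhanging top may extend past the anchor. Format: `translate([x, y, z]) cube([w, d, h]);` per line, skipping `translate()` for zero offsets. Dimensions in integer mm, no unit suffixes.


translate([249, 165, 0]) cube([1139, 220, 187]);
translate([249, 385, 187]) cube([1139, 220, 187]);
translate([249, 605, 374]) cube([1139, 220, 187]);
translate([249, 825, 561]) cube([1139, 220, 187]);


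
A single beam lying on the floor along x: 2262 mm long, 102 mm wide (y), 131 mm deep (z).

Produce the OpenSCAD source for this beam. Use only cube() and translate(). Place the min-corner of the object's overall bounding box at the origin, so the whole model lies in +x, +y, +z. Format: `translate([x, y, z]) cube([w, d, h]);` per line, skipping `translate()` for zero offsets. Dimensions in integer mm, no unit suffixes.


cube([2262, 102, 131]);


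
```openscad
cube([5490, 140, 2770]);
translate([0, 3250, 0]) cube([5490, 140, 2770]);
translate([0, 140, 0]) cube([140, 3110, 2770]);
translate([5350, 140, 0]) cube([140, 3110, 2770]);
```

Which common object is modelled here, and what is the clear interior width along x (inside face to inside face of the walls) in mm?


A house (or room) frame. The interior width is 5210 mm.

Four 2770 mm walls enclosing a rectangle with no floor or roof — a room or house frame. Outside width is 5490 mm and wall thickness is 140 mm, so the interior width is 5490 − 2 × 140 = 5210 mm.


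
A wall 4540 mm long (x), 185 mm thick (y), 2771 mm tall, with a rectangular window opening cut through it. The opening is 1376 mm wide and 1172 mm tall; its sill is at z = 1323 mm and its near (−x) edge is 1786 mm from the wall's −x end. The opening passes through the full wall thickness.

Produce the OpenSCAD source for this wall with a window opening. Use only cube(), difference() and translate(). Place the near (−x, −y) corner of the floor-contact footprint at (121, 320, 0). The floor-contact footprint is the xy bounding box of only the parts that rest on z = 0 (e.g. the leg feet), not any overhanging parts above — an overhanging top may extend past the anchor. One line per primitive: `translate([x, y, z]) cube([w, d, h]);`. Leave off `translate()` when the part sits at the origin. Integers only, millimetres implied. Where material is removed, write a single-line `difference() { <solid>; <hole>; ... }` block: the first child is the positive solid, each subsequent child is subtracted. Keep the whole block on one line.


difference() { translate([121, 320, 0]) cube([4540, 185, 2771]); translate([1907, 320, 1323]) cube([1376, 185, 1172]); }


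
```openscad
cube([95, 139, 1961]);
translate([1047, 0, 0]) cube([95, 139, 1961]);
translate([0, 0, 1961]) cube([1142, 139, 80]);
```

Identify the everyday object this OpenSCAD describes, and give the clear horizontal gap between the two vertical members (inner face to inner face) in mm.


A door frame. The clear opening width is 952 mm.

Two 1961 mm tall posts with a header on top — a door frame. The left jamb is 95 mm wide at x = 0; the right jamb starts at x = 1047. The clear opening is 1047 − 95 = 952 mm.


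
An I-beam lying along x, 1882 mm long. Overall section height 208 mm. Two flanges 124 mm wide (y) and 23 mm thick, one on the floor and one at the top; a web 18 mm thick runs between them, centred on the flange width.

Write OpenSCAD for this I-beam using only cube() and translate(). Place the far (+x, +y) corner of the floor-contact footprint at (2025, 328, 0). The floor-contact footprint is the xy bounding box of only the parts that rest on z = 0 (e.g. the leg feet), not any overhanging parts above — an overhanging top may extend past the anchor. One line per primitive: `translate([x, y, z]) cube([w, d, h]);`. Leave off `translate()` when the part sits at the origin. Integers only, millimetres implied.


translate([143, 204, 0]) cube([1882, 124, 23]);
translate([143, 257, 23]) cube([1882, 18, 162]);
translate([143, 204, 185]) cube([1882, 124, 23]);


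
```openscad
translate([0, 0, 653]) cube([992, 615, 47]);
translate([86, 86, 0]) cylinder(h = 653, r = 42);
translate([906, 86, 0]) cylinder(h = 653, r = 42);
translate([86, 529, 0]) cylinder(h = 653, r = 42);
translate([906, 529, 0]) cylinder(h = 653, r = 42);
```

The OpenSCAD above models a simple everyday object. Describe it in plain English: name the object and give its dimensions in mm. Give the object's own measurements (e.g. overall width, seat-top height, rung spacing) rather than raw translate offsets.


A table: top 992 mm (x) × 615 mm (y), 47 mm thick, upper face at z = 700 mm, on four round legs of 84 mm diameter, each leg's bounding box inset 44 mm from the nearest pair of top edges from z = 0 to the bottom of the top.


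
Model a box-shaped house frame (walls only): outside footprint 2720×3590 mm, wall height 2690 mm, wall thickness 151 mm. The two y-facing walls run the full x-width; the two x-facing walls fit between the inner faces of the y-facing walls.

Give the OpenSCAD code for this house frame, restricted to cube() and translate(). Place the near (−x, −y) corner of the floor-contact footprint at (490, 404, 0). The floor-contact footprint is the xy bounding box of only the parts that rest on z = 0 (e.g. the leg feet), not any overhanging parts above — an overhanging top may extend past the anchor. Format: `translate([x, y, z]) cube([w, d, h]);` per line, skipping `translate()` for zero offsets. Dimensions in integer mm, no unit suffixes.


translate([490, 404, 0]) cube([2720, 151, 2690]);
translate([490, 3843, 0]) cube([2720, 151, 2690]);
translate([490, 555, 0]) cube([151, 3288, 2690]);
translate([3059, 555, 0]) cube([151, 3288, 2690]);


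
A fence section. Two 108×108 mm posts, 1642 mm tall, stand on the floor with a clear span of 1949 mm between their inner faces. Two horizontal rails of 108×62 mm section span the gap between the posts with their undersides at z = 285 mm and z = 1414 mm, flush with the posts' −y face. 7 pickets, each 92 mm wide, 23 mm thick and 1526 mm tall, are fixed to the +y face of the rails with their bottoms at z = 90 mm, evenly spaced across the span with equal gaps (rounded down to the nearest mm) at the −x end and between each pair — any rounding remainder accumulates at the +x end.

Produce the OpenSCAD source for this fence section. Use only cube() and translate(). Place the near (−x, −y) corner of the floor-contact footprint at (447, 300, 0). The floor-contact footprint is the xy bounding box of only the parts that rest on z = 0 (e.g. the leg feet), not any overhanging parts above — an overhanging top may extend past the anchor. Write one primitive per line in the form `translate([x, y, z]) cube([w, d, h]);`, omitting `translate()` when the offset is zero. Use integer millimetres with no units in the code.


translate([447, 300, 0]) cube([108, 108, 1642]);
translate([2504, 300, 0]) cube([108, 108, 1642]);
translate([555, 300, 285]) cube([1949, 108, 62]);
translate([555, 300, 1414]) cube([1949, 108, 62]);
translate([718, 408, 90]) cube([92, 23, 1526]);
translate([973, 408, 90]) cube([92, 23, 1526]);
translate([1228, 408, 90]) cube([92, 23, 1526]);
translate([1483, 408, 90]) cube([92, 23, 1526]);
translate([1738, 408, 90]) cube([92, 23, 1526]);
translate([1993, 408, 90]) cube([92, 23, 1526]);
translate([2248, 408, 90]) cube([92, 23, 1526]);


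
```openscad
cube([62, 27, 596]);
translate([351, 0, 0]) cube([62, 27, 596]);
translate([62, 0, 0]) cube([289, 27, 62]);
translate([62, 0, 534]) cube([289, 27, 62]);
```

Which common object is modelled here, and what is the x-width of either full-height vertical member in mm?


A picture frame. The border width is 62 mm.

Four thin pieces enclosing a rectangular opening — a picture frame. The two full-height stiles are 596 mm tall; the top rail sits at z = 534 and is 62 mm tall, so the border above the opening is 596 − 534 = 62 mm, matching the stile x-width.


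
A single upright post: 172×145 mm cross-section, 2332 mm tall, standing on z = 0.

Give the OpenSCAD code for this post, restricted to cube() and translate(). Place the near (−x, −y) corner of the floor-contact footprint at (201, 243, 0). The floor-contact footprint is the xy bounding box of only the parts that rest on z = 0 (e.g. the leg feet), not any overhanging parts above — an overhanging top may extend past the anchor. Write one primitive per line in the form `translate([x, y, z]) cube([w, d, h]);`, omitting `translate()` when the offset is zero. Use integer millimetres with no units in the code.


translate([201, 243, 0]) cube([172, 145, 2332]);


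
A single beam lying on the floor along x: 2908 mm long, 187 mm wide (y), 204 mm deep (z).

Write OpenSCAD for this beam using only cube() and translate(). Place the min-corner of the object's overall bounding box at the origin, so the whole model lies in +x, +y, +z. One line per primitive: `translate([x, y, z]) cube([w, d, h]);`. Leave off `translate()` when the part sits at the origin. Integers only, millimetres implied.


cube([2908, 187, 204]);


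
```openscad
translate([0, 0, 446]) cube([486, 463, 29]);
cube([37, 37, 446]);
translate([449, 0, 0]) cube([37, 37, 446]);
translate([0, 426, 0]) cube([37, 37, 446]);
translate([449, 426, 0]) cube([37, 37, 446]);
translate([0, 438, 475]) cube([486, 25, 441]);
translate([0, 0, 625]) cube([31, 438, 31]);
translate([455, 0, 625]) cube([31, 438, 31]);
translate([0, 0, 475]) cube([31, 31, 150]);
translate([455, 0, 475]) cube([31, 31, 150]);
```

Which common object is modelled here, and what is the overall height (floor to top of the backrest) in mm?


A chair. The overall height is 916 mm.

A slab on four corner posts with a tall panel at the back — a chair. The seat slab sits at z = 446 with thickness 29, and the 441 mm backrest starts at the seat top, so the overall height is 446 + 29 + 441 = 916 mm.


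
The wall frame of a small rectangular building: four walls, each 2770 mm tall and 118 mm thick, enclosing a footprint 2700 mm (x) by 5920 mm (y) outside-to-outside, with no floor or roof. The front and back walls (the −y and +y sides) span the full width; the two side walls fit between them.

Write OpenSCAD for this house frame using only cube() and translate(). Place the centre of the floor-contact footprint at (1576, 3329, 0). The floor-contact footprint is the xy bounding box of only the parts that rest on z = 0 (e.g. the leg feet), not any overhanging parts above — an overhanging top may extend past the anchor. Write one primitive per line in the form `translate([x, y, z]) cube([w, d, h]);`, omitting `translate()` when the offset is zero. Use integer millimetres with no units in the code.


translate([226, 369, 0]) cube([2700, 118, 2770]);
translate([226, 6171, 0]) cube([2700, 118, 2770]);
translate([226, 487, 0]) cube([118, 5684, 2770]);
translate([2808, 487, 0]) cube([118, 5684, 2770]);


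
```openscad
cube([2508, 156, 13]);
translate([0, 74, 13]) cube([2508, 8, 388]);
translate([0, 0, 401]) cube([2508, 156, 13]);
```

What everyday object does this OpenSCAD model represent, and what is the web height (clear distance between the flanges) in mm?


An I-beam. The web height is 388 mm.

Two wide flanges with a thin centred web — an I-beam. Overall 414 mm minus two 13 mm flanges gives a web of 414 − 2·13 = 388 mm.


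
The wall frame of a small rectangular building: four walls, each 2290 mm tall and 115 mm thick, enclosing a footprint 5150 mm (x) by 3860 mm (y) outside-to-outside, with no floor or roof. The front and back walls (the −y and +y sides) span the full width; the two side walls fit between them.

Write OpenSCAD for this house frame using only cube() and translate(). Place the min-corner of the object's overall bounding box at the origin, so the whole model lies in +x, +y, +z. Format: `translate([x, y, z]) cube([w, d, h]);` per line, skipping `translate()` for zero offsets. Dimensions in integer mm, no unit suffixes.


cube([5150, 115, 2290]);
translate([0, 3745, 0]) cube([5150, 115, 2290]);
translate([0, 115, 0]) cube([115, 3630, 2290]);
translate([5035, 115, 0]) cube([115, 3630, 2290]);


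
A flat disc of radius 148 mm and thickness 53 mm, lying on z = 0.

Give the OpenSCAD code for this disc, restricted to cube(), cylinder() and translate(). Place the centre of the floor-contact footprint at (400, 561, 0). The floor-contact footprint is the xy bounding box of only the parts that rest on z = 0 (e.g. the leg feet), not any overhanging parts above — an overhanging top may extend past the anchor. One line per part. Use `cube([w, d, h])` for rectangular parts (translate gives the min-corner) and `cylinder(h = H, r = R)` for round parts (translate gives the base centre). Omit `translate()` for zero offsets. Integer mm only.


translate([400, 561, 0]) cylinder(h = 53, r = 148);


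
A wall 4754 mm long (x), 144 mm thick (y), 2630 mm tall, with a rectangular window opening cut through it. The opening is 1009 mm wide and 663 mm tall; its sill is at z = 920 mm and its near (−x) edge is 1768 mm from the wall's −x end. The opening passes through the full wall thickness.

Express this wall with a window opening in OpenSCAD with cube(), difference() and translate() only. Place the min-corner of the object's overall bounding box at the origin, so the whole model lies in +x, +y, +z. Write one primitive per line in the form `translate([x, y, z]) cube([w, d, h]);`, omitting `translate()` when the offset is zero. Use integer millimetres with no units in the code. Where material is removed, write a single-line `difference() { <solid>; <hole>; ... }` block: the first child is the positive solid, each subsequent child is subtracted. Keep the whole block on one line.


difference() { cube([4754, 144, 2630]); translate([1768, 0, 920]) cube([1009, 144, 663]); }


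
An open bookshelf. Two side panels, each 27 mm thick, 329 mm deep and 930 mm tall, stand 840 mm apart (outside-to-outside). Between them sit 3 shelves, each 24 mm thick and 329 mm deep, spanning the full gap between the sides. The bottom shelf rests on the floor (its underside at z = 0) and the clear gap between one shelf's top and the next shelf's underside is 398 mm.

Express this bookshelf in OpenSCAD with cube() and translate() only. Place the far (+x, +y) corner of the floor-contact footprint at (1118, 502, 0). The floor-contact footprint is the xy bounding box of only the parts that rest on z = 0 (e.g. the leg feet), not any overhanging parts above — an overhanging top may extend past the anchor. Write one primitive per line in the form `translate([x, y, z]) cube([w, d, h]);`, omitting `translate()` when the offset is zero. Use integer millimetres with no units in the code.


translate([278, 173, 0]) cube([27, 329, 930]);
translate([1091, 173, 0]) cube([27, 329, 930]);
translate([305, 173, 0]) cube([786, 329, 24]);
translate([305, 173, 422]) cube([786, 329, 24]);
translate([305, 173, 844]) cube([786, 329, 24]);


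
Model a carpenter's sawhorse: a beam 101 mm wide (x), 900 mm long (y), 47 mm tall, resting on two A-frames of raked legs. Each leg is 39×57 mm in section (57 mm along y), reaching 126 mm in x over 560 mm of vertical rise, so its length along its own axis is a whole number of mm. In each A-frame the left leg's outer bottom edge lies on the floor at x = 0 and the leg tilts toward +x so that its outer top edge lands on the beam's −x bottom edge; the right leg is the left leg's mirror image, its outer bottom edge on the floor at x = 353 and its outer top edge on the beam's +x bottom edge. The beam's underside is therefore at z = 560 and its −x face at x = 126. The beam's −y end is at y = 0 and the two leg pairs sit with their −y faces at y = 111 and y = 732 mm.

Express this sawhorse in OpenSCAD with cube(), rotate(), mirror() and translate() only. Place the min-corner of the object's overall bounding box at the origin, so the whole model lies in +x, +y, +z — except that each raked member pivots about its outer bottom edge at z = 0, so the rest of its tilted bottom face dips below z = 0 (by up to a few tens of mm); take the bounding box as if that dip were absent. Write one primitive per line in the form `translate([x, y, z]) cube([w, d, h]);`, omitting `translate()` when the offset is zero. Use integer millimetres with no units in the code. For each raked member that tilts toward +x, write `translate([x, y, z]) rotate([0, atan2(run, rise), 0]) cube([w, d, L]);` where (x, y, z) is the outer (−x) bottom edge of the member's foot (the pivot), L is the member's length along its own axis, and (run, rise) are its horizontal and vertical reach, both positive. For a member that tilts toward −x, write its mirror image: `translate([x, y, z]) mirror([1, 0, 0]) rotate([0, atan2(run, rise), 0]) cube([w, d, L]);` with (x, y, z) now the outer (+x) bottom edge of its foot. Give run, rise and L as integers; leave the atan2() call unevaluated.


translate([126, 0, 560]) cube([101, 900, 47]);
translate([0, 111, 0]) rotate([0, atan2(126, 560), 0]) cube([39, 57, 574]);
translate([353, 111, 0]) mirror([1, 0, 0]) rotate([0, atan2(126, 560), 0]) cube([39, 57, 574]);
translate([0, 732, 0]) rotate([0, atan2(126, 560), 0]) cube([39, 57, 574]);
translate([353, 732, 0]) mirror([1, 0, 0]) rotate([0, atan2(126, 560), 0]) cube([39, 57, 574]);


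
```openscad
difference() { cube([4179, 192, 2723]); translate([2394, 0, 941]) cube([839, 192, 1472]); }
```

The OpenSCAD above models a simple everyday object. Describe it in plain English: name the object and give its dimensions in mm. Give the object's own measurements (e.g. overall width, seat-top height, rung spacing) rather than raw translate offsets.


A wall 4179 mm long (x), 192 mm thick (y), 2723 mm tall, with a rectangular window opening cut through it. The opening is 839 mm wide and 1472 mm tall; its sill is at z = 941 mm and its near (−x) edge is 2394 mm from the wall's −x end. The opening passes through the full wall thickness.


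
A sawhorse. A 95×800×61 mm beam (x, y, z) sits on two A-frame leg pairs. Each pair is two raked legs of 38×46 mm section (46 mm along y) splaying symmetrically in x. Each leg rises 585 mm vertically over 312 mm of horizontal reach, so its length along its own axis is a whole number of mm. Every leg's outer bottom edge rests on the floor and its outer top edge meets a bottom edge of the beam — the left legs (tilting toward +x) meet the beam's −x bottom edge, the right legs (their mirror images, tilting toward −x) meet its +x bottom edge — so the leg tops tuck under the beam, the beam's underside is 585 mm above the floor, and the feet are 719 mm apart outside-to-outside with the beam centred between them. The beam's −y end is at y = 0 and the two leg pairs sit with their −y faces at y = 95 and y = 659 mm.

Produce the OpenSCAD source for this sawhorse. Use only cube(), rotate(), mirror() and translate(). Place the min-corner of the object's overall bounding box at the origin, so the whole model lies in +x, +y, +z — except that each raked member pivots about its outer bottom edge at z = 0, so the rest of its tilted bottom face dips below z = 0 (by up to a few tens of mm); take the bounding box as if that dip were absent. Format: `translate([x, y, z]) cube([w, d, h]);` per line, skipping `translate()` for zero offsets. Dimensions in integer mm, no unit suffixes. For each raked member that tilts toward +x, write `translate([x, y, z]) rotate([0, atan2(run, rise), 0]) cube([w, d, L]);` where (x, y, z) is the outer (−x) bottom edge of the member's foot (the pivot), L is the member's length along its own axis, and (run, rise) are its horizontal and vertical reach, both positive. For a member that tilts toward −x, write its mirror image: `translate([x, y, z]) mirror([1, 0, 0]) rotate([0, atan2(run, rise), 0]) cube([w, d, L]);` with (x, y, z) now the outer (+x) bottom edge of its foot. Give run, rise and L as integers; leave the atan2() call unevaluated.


translate([312, 0, 585]) cube([95, 800, 61]);
translate([0, 95, 0]) rotate([0, atan2(312, 585), 0]) cube([38, 46, 663]);
translate([719, 95, 0]) mirror([1, 0, 0]) rotate([0, atan2(312, 585), 0]) cube([38, 46, 663]);
translate([0, 659, 0]) rotate([0, atan2(312, 585), 0]) cube([38, 46, 663]);
translate([719, 659, 0]) mirror([1, 0, 0]) rotate([0, atan2(312, 585), 0]) cube([38, 46, 663]);
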